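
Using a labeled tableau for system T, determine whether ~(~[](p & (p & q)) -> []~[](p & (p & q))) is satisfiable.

1. ~(~[](p & (p & q)) -> []~[](p & (p & q))), w0
2. ~[](p & (p & q)), w0
3. ~[]~[](p & (p & q)), w0
4. ~(p & (p & q)), w1
5. ~(p & q), w1
6. ~q, w1
7. [](p & (p & q)), w2
8. p & (p & q), w2
9. p, w2
10. p & q, w2
11. q, w2
Accessibility: w0Rw0, w0Rw1, w0Rw2, w1Rw1, w2Rw2

Satisfiable (open branch found)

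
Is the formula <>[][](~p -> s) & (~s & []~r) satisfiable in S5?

1. <>[][](~p -> s) & (~s & []~r), w0
2. <>[][](~p -> s), w0   [&-rule on 1]
3. ~s & []~r, w0   [&-rule on 1]
4. ~s, w0   [&-rule on 3]
5. []~r, w0   [&-rule on 3]
6. ~r, w0   [[]-rule on 5 via w0Rw0]
7. [][](~p -> s), w1   [<>-rule on 2: fresh world w1, w0Rw1]
8. ~r, w1   [[]-rule on 5 via w0Rw1]
9. [](~p -> s), w0   [[]-rule on 7 via w1Rw0]
10. [](~p -> s), w1   [[]-rule on 7 via w1Rw1]
11. ~p -> s, w0   [[]-rule on 9 via w0Rw0]
12. ~p -> s, w1   [[]-rule on 9 via w0Rw1]
13. p, w0   [->-rule on 11 (branches; this branch)]
14. s, w1   [->-rule on 12 (branches; this branch)]
Accessibility: w0Rw0, w0Rw1, w1Rw0, w1Rw1

Satisfiable (open branch found)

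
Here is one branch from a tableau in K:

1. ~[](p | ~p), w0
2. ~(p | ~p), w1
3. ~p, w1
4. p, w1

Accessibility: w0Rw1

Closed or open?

Both p and ~p appear at w1.

Closed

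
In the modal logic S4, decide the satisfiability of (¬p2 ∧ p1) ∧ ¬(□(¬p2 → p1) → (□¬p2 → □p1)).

No, unsatisfiable

1. (¬p2 ∧ p1) ∧ ¬(□(¬p2 → p1) → (□¬p2 → □p1)), 0
2. ¬p2 ∧ p1, 0
3. ¬(□(¬p2 → p1) → (□¬p2 → □p1)), 0
4. ¬p2, 0
5. p1, 0
6. □(¬p2 → p1), 0
7. ¬(□¬p2 → □p1), 0
8. □¬p2, 0
9. ¬□p1, 0
10. ¬p2 → p1, 0
11. ¬p1, 1
12. ¬p2 → p1, 1
13. ¬p2, 1
14. p1, 1
Accessibility: 0R0, 0R1, 1R1
Branch closes: p1 and ¬p1 both at 1.
All branches of the tableau close; one closing branch shown above.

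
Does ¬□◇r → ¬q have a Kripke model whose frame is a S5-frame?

1. ¬□◇r → ¬q, u
2. ¬q, u
Accessibility: uRu

Yes, satisfiable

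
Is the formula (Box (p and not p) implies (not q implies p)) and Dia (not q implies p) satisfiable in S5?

1. (Box (p and not p) implies (not q implies p)) and Dia (not q implies p), w0
2. Box (p and not p) implies (not q implies p), w0
3. Dia (not q implies p), w0
4. not q implies p, w0
5. p, w0
6. not q implies p, w1
7. p, w1
Accessibility: w0Rw0, w0Rw1, w1Rw0, w1Rw1

Satisfiable (open branch found)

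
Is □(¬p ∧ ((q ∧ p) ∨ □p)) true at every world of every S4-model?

No, not valid

Tableau for the negation ¬□(¬p ∧ ((q ∧ p) ∨ □p)):
1. ¬□(¬p ∧ ((q ∧ p) ∨ □p)), u
2. ¬(¬p ∧ ((q ∧ p) ∨ □p)), v   [¬□-rule on 1: fresh world v, uRv]
3. ¬((q ∧ p) ∨ □p), v   [¬∧-rule on 2 (branches; this branch)]
4. ¬(q ∧ p), v   [¬∨-rule on 3]
5. ¬□p, v   [¬∨-rule on 3]
6. ¬p, v   [¬∧-rule on 4 (branches; this branch)]
7. ¬p, w   [¬□-rule on 5: fresh world w, vRw]
Accessibility: uRu, uRv, uRw, vRv, vRw, wRw
The negation has an open branch (countermodel exists).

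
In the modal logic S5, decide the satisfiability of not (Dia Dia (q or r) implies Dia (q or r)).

No, unsatisfiable

1. not (Dia Dia (q or r) implies Dia (q or r)), 0
2. Dia Dia (q or r), 0
3. not Dia (q or r), 0
4. not (q or r), 0
5. not q, 0
6. not r, 0
7. Dia (q or r), 1
8. not (q or r), 1
9. not q, 1
10. not r, 1
11. q or r, 2
12. not (q or r), 2
13. not q, 2
14. not r, 2
15. r, 2
Accessibility: 0R0, 0R1, 0R2, 1R0, 1R1, 1R2, 2R0, 2R1, 2R2
Branch closes: r and not r both at 2.
Every branch closes; the branch above is one of them.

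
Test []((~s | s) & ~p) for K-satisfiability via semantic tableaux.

1. []((~s | s) & ~p), u

Satisfiable (open branch found)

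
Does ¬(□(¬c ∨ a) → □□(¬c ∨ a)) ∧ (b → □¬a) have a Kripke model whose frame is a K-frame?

1. ¬(□(¬c ∨ a) → □□(¬c ∨ a)) ∧ (b → □¬a), w0
2. ¬(□(¬c ∨ a) → □□(¬c ∨ a)), w0
3. b → □¬a, w0
4. □(¬c ∨ a), w0
5. ¬□□(¬c ∨ a), w0
6. □¬a, w0
7. ¬□(¬c ∨ a), w1
8. ¬c ∨ a, w1
9. ¬a, w1
10. ¬c, w1
11. ¬(¬c ∨ a), w2
12. c, w2
13. ¬a, w2
Accessibility: w0Rw1, w1Rw2

Satisfiable (open branch found)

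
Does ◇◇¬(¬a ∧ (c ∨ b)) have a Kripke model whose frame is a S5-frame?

Satisfiable

1. ◇◇¬(¬a ∧ (c ∨ b)), u
2. ◇¬(¬a ∧ (c ∨ b)), v
3. ¬(¬a ∧ (c ∨ b)), w
4. ¬(c ∨ b), w
5. ¬c, w
6. ¬b, w
Accessibility: uRu, uRv, uRw, vRu, vRv, vRw, wRu, wRv, wRw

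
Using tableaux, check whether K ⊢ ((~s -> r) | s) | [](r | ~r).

Yes, valid

Tableau for the negation ~(((~s -> r) | s) | [](r | ~r)):
1. ~(((~s -> r) | s) | [](r | ~r)), u
2. ~((~s -> r) | s), u
3. ~[](r | ~r), u
4. ~(~s -> r), u
5. ~s, u
6. ~r, u
7. ~(r | ~r), v
8. ~r, v
9. r, v
Accessibility: uRv
Branch closes: r and ~r both at v.
Every branch of the negation's tableau closes; the branch above is one of them.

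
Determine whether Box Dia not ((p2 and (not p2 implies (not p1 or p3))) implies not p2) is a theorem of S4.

Not valid

Tableau for the negation not Box Dia not ((p2 and (not p2 implies (not p1 or p3))) implies not p2):
1. not Box Dia not ((p2 and (not p2 implies (not p1 or p3))) implies not p2), u
2. not Dia not ((p2 and (not p2 implies (not p1 or p3))) implies not p2), v
3. (p2 and (not p2 implies (not p1 or p3))) implies not p2, v
4. not p2, v
Accessibility: uRu, uRv, vRv
The negation has an open branch (countermodel exists).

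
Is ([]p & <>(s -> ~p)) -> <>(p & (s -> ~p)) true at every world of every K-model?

Yes, valid

Tableau for the negation ~(([]p & <>(s -> ~p)) -> <>(p & (s -> ~p))):
1. ~(([]p & <>(s -> ~p)) -> <>(p & (s -> ~p))), u
2. []p & <>(s -> ~p), u
3. ~<>(p & (s -> ~p)), u
4. []p, u
5. <>(s -> ~p), u
6. s -> ~p, v
7. ~(p & (s -> ~p)), v
8. p, v
9. ~s, v
10. ~(s -> ~p), v
11. s, v
Accessibility: uRv
Branch closes: s and ~s both at v.
All branches of the negation close; one closing branch shown above.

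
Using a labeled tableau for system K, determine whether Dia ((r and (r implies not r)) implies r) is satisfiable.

Satisfiable (open branch found)

1. Dia ((r and (r implies not r)) implies r), 0
2. (r and (r implies not r)) implies r, 1
3. r, 1
Accessibility: 0R1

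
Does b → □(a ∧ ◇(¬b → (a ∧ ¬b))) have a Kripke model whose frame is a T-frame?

1. b → □(a ∧ ◇(¬b → (a ∧ ¬b))), w0
2. □(a ∧ ◇(¬b → (a ∧ ¬b))), w0   [→-rule on 1 (branches; this branch)]
3. a ∧ ◇(¬b → (a ∧ ¬b)), w0   [□-rule on 2 via w0Rw0]
4. a, w0   [∧-rule on 3]
5. ◇(¬b → (a ∧ ¬b)), w0   [∧-rule on 3]
6. ¬b → (a ∧ ¬b), w1   [◇-rule on 5: fresh world w1, w0Rw1]
7. a ∧ ◇(¬b → (a ∧ ¬b)), w1   [□-rule on 2 via w0Rw1]
8. a, w1   [∧-rule on 7]
9. ◇(¬b → (a ∧ ¬b)), w1   [∧-rule on 7]
10. a ∧ ¬b, w1   [→-rule on 6 (branches; this branch)]
11. ¬b, w1   [∧-rule on 10]
12. ¬b → (a ∧ ¬b), w2   [◇-rule on 9: fresh world w2, w1Rw2]
13. a ∧ ¬b, w2   [→-rule on 12 (branches; this branch)]
14. a, w2   [∧-rule on 13]
15. ¬b, w2   [∧-rule on 13]
Accessibility: w0Rw0, w0Rw1, w1Rw1, w1Rw2, w2Rw2

Satisfiable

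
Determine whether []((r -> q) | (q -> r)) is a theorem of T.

Tableau for the negation ~[]((r -> q) | (q -> r)):
1. ~[]((r -> q) | (q -> r)), 0
2. ~((r -> q) | (q -> r)), 1
3. ~(r -> q), 1
4. ~(q -> r), 1
5. r, 1
6. ~q, 1
7. q, 1
8. ~r, 1
Accessibility: 0R0, 0R1, 1R1
Branch closes: q and ~q both at 1.
All branches of the negation close; one closing branch shown above.

Valid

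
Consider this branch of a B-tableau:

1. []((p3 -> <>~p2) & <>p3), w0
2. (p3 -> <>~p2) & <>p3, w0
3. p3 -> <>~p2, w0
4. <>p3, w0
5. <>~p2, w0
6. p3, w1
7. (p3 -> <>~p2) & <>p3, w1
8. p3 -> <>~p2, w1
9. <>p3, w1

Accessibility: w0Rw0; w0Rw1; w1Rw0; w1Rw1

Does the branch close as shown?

Not closed

No world carries both an atom and its negation.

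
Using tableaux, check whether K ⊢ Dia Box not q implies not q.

No, not valid

Tableau for the negation not (Dia Box not q implies not q):
1. not (Dia Box not q implies not q), u
2. Dia Box not q, u   [neg-implies-rule on 1]
3. q, u   [neg-implies-rule on 1]
4. Box not q, v   [Dia-rule on 2: fresh world v, uRv]
Accessibility: uRv
The negation has an open branch (countermodel exists).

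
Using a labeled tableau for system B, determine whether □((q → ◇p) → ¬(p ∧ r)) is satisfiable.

Yes, satisfiable

1. □((q → ◇p) → ¬(p ∧ r)), w0
2. (q → ◇p) → ¬(p ∧ r), w0   [□-rule on 1 via w0Rw0]
3. ¬(p ∧ r), w0   [→-rule on 2 (branches; this branch)]
4. ¬r, w0   [¬∧-rule on 3 (branches; this branch)]
Accessibility: w0Rw0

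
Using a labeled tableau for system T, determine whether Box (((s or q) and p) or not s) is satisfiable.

1. Box (((s or q) and p) or not s), u
2. ((s or q) and p) or not s, u
3. not s, u
Accessibility: uRu

Satisfiable (open branch found)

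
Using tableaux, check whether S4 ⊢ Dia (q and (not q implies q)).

Tableau for the negation not Dia (q and (not q implies q)):
1. not Dia (q and (not q implies q)), u
2. not (q and (not q implies q)), u
3. not (not q implies q), u
4. not q, u
Accessibility: uRu
The negation has an open branch (countermodel exists).

Not valid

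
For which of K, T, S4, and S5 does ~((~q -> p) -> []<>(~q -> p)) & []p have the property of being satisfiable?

T-tableau for the formula:
1. ~((~q -> p) -> []<>(~q -> p)) & []p, w0
2. ~((~q -> p) -> []<>(~q -> p)), w0
3. []p, w0
4. ~q -> p, w0
5. ~[]<>(~q -> p), w0
6. p, w0
7. ~<>(~q -> p), w1
8. p, w1
9. ~(~q -> p), w1
10. ~q, w1
11. ~p, w1
Accessibility: w0Rw0, w0Rw1, w1Rw1
Branch closes: p and ~p both at w1.
Every branch closes (one shown): unsatisfiable in T, hence also in S4, S5 (every S4/S5-frame is a T-frame).
K-tableau for the formula:
1. ~((~q -> p) -> []<>(~q -> p)) & []p, w0
2. ~((~q -> p) -> []<>(~q -> p)), w0
3. []p, w0
4. ~q -> p, w0
5. ~[]<>(~q -> p), w0
6. p, w0
7. ~<>(~q -> p), w1
8. p, w1
Accessibility: w0Rw1
Complete open branch: satisfiable in K.

K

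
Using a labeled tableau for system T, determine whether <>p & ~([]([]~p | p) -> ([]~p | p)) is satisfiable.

Unsatisfiable

1. <>p & ~([]([]~p | p) -> ([]~p | p)), u
2. <>p, u
3. ~([]([]~p | p) -> ([]~p | p)), u
4. []([]~p | p), u
5. ~([]~p | p), u
6. ~[]~p, u
7. ~p, u
8. []~p | p, u
9. []~p, u
10. p, v
11. []~p | p, v
12. ~p, v
Accessibility: uRu, uRv, vRv
Branch closes: p and ~p both at v.
Every branch closes; the branch above is one of them.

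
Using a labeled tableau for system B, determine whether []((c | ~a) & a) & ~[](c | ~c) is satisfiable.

No, unsatisfiable

1. []((c | ~a) & a) & ~[](c | ~c), u
2. []((c | ~a) & a), u   [&-rule on 1]
3. ~[](c | ~c), u   [&-rule on 1]
4. (c | ~a) & a, u   [[]-rule on 2 via uRu]
5. c | ~a, u   [&-rule on 4]
6. a, u   [&-rule on 4]
7. c, u   [|-rule on 5 (branches; this branch)]
8. ~(c | ~c), v   [~[]-rule on 3: fresh world v, uRv]
9. ~c, v   [~|-rule on 8]
10. c, v   [~|-rule on 8]
Accessibility: uRu, uRv, vRu, vRv
Branch closes: c and ~c both at v.
All branches of the tableau close; one closing branch shown above.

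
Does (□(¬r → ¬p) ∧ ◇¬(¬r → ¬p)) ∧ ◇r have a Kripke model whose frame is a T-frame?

Unsatisfiable (every branch closes)

1. (□(¬r → ¬p) ∧ ◇¬(¬r → ¬p)) ∧ ◇r, w0
2. □(¬r → ¬p) ∧ ◇¬(¬r → ¬p), w0   [∧-rule on 1]
3. ◇r, w0   [∧-rule on 1]
4. □(¬r → ¬p), w0   [∧-rule on 2]
5. ◇¬(¬r → ¬p), w0   [∧-rule on 2]
6. ¬r → ¬p, w0   [□-rule on 4 via w0Rw0]
7. ¬p, w0   [→-rule on 6 (branches; this branch)]
8. r, w1   [◇-rule on 3: fresh world w1, w0Rw1]
9. ¬r → ¬p, w1   [□-rule on 4 via w0Rw1]
10. ¬p, w1   [→-rule on 9 (branches; this branch)]
11. ¬(¬r → ¬p), w2   [◇-rule on 5: fresh world w2, w0Rw2]
12. ¬r, w2   [¬→-rule on 11]
13. p, w2   [¬→-rule on 11]
14. ¬r → ¬p, w2   [□-rule on 4 via w0Rw2]
15. ¬p, w2   [→-rule on 14 (branches; this branch)]
Accessibility: w0Rw0, w0Rw1, w0Rw2, w1Rw1, w2Rw2
Branch closes: p and ¬p both at w2.
Every branch closes; the branch above is one of them.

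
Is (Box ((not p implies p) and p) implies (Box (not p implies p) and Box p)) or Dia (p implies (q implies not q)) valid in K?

Tableau for the negation not ((Box ((not p implies p) and p) implies (Box (not p implies p) and Box p)) or Dia (p implies (q implies not q))):
1. not ((Box ((not p implies p) and p) implies (Box (not p implies p) and Box p)) or Dia (p implies (q implies not q))), u
2. not (Box ((not p implies p) and p) implies (Box (not p implies p) and Box p)), u   [neg-or-rule on 1]
3. not Dia (p implies (q implies not q)), u   [neg-or-rule on 1]
4. Box ((not p implies p) and p), u   [neg-implies-rule on 2]
5. not (Box (not p implies p) and Box p), u   [neg-implies-rule on 2]
6. not Box (not p implies p), u   [neg-and-rule on 5 (branches; this branch)]
7. not (not p implies p), v   [neg-Box-rule on 6: fresh world v, uRv]
8. not p, v   [neg-implies-rule on 7]
9. not (p implies (q implies not q)), v   [neg-Dia-rule on 3 via uRv]
10. p, v   [neg-implies-rule on 9]
11. not (q implies not q), v   [neg-implies-rule on 9]
Accessibility: uRv
Branch closes: p and not p both at v.
Every branch of the negation's tableau closes; the branch above is one of them.

Yes, valid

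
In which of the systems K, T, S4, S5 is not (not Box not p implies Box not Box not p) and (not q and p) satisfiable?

S4-tableau for the formula:
1. not (not Box not p implies Box not Box not p) and (not q and p), w0
2. not (not Box not p implies Box not Box not p), w0   [and-rule on 1]
3. not q and p, w0   [and-rule on 1]
4. not Box not p, w0   [neg-implies-rule on 2]
5. not Box not Box not p, w0   [neg-implies-rule on 2]
6. not q, w0   [and-rule on 3]
7. p, w0   [and-rule on 3]
8. p, w1   [neg-Box-rule on 4: fresh world w1, w0Rw1]
9. Box not p, w2   [neg-Box-rule on 5: fresh world w2, w0Rw2]
10. not p, w2   [Box-rule on 9 via w2Rw2]
Accessibility: w0Rw0, w0Rw1, w0Rw2, w1Rw1, w2Rw2
Complete open branch: satisfiable in S4, hence also in K, T (this S4-model is also a K-model and a T-model).
S5-tableau for the formula:
1. not (not Box not p implies Box not Box not p) and (not q and p), w0
2. not (not Box not p implies Box not Box not p), w0   [and-rule on 1]
3. not q and p, w0   [and-rule on 1]
4. not Box not p, w0   [neg-implies-rule on 2]
5. not Box not Box not p, w0   [neg-implies-rule on 2]
6. not q, w0   [and-rule on 3]
7. p, w0   [and-rule on 3]
8. p, w1   [neg-Box-rule on 4: fresh world w1, w0Rw1]
9. Box not p, w2   [neg-Box-rule on 5: fresh world w2, w0Rw2]
10. not p, w0   [Box-rule on 9 via w2Rw0]
Accessibility: w0Rw0, w0Rw1, w0Rw2, w1Rw0, w1Rw1, w1Rw2, w2Rw0, w2Rw1, w2Rw2
Branch closes: p and not p both at w0.
Every branch closes (one shown): unsatisfiable in S5.

K, T, S4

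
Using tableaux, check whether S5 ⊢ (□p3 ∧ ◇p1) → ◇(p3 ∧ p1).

Tableau for the negation ¬((□p3 ∧ ◇p1) → ◇(p3 ∧ p1)):
1. ¬((□p3 ∧ ◇p1) → ◇(p3 ∧ p1)), w0
2. □p3 ∧ ◇p1, w0
3. ¬◇(p3 ∧ p1), w0
4. □p3, w0
5. ◇p1, w0
6. ¬(p3 ∧ p1), w0
7. p3, w0
8. ¬p1, w0
9. p1, w1
10. ¬(p3 ∧ p1), w1
11. p3, w1
12. ¬p1, w1
Accessibility: w0Rw0, w0Rw1, w1Rw0, w1Rw1
Branch closes: p1 and ¬p1 both at w1.
Every branch of the negation's tableau closes; the branch above is one of them.

Yes, valid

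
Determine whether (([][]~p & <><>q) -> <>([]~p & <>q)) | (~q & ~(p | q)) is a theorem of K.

Tableau for the negation ~((([][]~p & <><>q) -> <>([]~p & <>q)) | (~q & ~(p | q))):
1. ~((([][]~p & <><>q) -> <>([]~p & <>q)) | (~q & ~(p | q))), 0
2. ~(([][]~p & <><>q) -> <>([]~p & <>q)), 0
3. ~(~q & ~(p | q)), 0
4. [][]~p & <><>q, 0
5. ~<>([]~p & <>q), 0
6. [][]~p, 0
7. <><>q, 0
8. p | q, 0
9. q, 0
10. <>q, 1
11. ~([]~p & <>q), 1
12. []~p, 1
13. ~[]~p, 1
14. q, 2
15. ~p, 2
16. p, 3
17. ~p, 3
Accessibility: 0R1, 1R2, 1R3
Branch closes: p and ~p both at 3.
Every branch of the negation's tableau closes; the branch above is one of them.

Valid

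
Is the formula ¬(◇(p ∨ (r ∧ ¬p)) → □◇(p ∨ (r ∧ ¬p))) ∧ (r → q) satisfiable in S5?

Unsatisfiable

1. ¬(◇(p ∨ (r ∧ ¬p)) → □◇(p ∨ (r ∧ ¬p))) ∧ (r → q), u
2. ¬(◇(p ∨ (r ∧ ¬p)) → □◇(p ∨ (r ∧ ¬p))), u
3. r → q, u
4. ◇(p ∨ (r ∧ ¬p)), u
5. ¬□◇(p ∨ (r ∧ ¬p)), u
6. q, u
7. p ∨ (r ∧ ¬p), v
8. r ∧ ¬p, v
9. r, v
10. ¬p, v
11. ¬◇(p ∨ (r ∧ ¬p)), w
12. ¬(p ∨ (r ∧ ¬p)), u
13. ¬p, u
14. ¬(r ∧ ¬p), u
15. ¬(p ∨ (r ∧ ¬p)), v
16. ¬(r ∧ ¬p), v
17. ¬(p ∨ (r ∧ ¬p)), w
18. ¬p, w
19. ¬(r ∧ ¬p), w
20. ¬r, u
21. p, v
Accessibility: uRu, uRv, uRw, vRu, vRv, vRw, wRu, wRv, wRw
Branch closes: p and ¬p both at v.
Every branch closes; the branch above is one of them.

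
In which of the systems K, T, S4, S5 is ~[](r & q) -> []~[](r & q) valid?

S5

S4-tableau for the negation ~(~[](r & q) -> []~[](r & q)):
1. ~(~[](r & q) -> []~[](r & q)), w0
2. ~[](r & q), w0   [~->-rule on 1]
3. ~[]~[](r & q), w0   [~->-rule on 1]
4. ~(r & q), w1   [~[]-rule on 2: fresh world w1, w0Rw1]
5. ~q, w1   [~&-rule on 4 (branches; this branch)]
6. [](r & q), w2   [~[]-rule on 3: fresh world w2, w0Rw2]
7. r & q, w2   [[]-rule on 6 via w2Rw2]
8. r, w2   [&-rule on 7]
9. q, w2   [&-rule on 7]
Accessibility: w0Rw0, w0Rw1, w0Rw2, w1Rw1, w2Rw2
Complete open branch: countermodel on an S4-frame, so not valid in S4, nor in K, T (the same frame is also a K-frame and a T-frame).
S5-tableau for the negation ~(~[](r & q) -> []~[](r & q)):
1. ~(~[](r & q) -> []~[](r & q)), w0
2. ~[](r & q), w0   [~->-rule on 1]
3. ~[]~[](r & q), w0   [~->-rule on 1]
4. ~(r & q), w1   [~[]-rule on 2: fresh world w1, w0Rw1]
5. ~q, w1   [~&-rule on 4 (branches; this branch)]
6. [](r & q), w2   [~[]-rule on 3: fresh world w2, w0Rw2]
7. r & q, w0   [[]-rule on 6 via w2Rw0]
8. r, w0   [&-rule on 7]
9. q, w0   [&-rule on 7]
10. r & q, w1   [[]-rule on 6 via w2Rw1]
11. r, w1   [&-rule on 10]
12. q, w1   [&-rule on 10]
Accessibility: w0Rw0, w0Rw1, w0Rw2, w1Rw0, w1Rw1, w1Rw2, w2Rw0, w2Rw1, w2Rw2
Branch closes: q and ~q both at w1.
Every branch closes (one shown): valid in S5.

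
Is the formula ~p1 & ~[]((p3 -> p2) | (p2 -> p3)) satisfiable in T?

No, unsatisfiable

1. ~p1 & ~[]((p3 -> p2) | (p2 -> p3)), 0
2. ~p1, 0
3. ~[]((p3 -> p2) | (p2 -> p3)), 0
4. ~((p3 -> p2) | (p2 -> p3)), 1
5. ~(p3 -> p2), 1
6. ~(p2 -> p3), 1
7. p3, 1
8. ~p2, 1
9. p2, 1
10. ~p3, 1
Accessibility: 0R0, 0R1, 1R1
Branch closes: p2 and ~p2 both at 1.
Every branch closes; the branch above is one of them.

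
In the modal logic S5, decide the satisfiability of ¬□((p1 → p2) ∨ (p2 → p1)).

1. ¬□((p1 → p2) ∨ (p2 → p1)), 0
2. ¬((p1 → p2) ∨ (p2 → p1)), 1   [¬□-rule on 1: fresh world 1, 0R1]
3. ¬(p1 → p2), 1   [¬∨-rule on 2]
4. ¬(p2 → p1), 1   [¬∨-rule on 2]
5. p1, 1   [¬→-rule on 3]
6. ¬p2, 1   [¬→-rule on 3]
7. p2, 1   [¬→-rule on 4]
8. ¬p1, 1   [¬→-rule on 4]
Accessibility: 0R0, 0R1, 1R0, 1R1
Branch closes: p2 and ¬p2 both at 1.
(One branch shown.) All branches close.

Unsatisfiable (every branch closes)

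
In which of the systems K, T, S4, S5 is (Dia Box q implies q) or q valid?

S5

S5-tableau for the negation not ((Dia Box q implies q) or q):
1. not ((Dia Box q implies q) or q), u
2. not (Dia Box q implies q), u   [neg-or-rule on 1]
3. not q, u   [neg-or-rule on 1]
4. Dia Box q, u   [neg-implies-rule on 2]
5. Box q, v   [Dia-rule on 4: fresh world v, uRv]
6. q, u   [Box-rule on 5 via vRu]
Accessibility: uRu, uRv, vRu, vRv
Branch closes: q and not q both at u.
Every branch closes (one shown): valid in S5.
S4-tableau for the negation not ((Dia Box q implies q) or q):
1. not ((Dia Box q implies q) or q), u
2. not (Dia Box q implies q), u   [neg-or-rule on 1]
3. not q, u   [neg-or-rule on 1]
4. Dia Box q, u   [neg-implies-rule on 2]
5. Box q, v   [Dia-rule on 4: fresh world v, uRv]
6. q, v   [Box-rule on 5 via vRv]
Accessibility: uRu, uRv, vRv
Complete open branch: countermodel on an S4-frame, so not valid in S4, nor in K, T (the same frame is also a K-frame and a T-frame).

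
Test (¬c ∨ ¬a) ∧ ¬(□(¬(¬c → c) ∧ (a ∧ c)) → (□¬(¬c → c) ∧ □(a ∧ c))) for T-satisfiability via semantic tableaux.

No, unsatisfiable

1. (¬c ∨ ¬a) ∧ ¬(□(¬(¬c → c) ∧ (a ∧ c)) → (□¬(¬c → c) ∧ □(a ∧ c))), 0
2. ¬c ∨ ¬a, 0   [∧-rule on 1]
3. ¬(□(¬(¬c → c) ∧ (a ∧ c)) → (□¬(¬c → c) ∧ □(a ∧ c))), 0   [∧-rule on 1]
4. □(¬(¬c → c) ∧ (a ∧ c)), 0   [¬→-rule on 3]
5. ¬(□¬(¬c → c) ∧ □(a ∧ c)), 0   [¬→-rule on 3]
6. ¬(¬c → c) ∧ (a ∧ c), 0   [□-rule on 4 via 0R0]
7. ¬(¬c → c), 0   [∧-rule on 6]
8. a ∧ c, 0   [∧-rule on 6]
9. ¬c, 0   [¬→-rule on 7]
10. a, 0   [∧-rule on 8]
11. c, 0   [∧-rule on 8]
Accessibility: 0R0
Branch closes: c and ¬c both at 0.
All branches of the tableau close; one closing branch shown above.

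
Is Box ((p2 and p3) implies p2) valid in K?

Tableau for the negation not Box ((p2 and p3) implies p2):
1. not Box ((p2 and p3) implies p2), 0
2. not ((p2 and p3) implies p2), 1
3. p2 and p3, 1
4. not p2, 1
5. p2, 1
6. p3, 1
Accessibility: 0R1
Branch closes: p2 and not p2 both at 1.
Every branch of the negation's tableau closes; the branch above is one of them.

Yes, valid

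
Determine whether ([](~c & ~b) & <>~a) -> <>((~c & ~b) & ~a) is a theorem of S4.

Tableau for the negation ~(([](~c & ~b) & <>~a) -> <>((~c & ~b) & ~a)):
1. ~(([](~c & ~b) & <>~a) -> <>((~c & ~b) & ~a)), w0
2. [](~c & ~b) & <>~a, w0
3. ~<>((~c & ~b) & ~a), w0
4. [](~c & ~b), w0
5. <>~a, w0
6. ~((~c & ~b) & ~a), w0
7. ~c & ~b, w0
8. ~c, w0
9. ~b, w0
10. a, w0
11. ~a, w1
12. ~((~c & ~b) & ~a), w1
13. ~c & ~b, w1
14. ~c, w1
15. ~b, w1
16. ~(~c & ~b), w1
17. b, w1
Accessibility: w0Rw0, w0Rw1, w1Rw1
Branch closes: b and ~b both at w1.
All branches of the negation close; one closing branch shown above.

Yes, valid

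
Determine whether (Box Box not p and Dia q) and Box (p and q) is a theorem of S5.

Tableau for the negation not ((Box Box not p and Dia q) and Box (p and q)):
1. not ((Box Box not p and Dia q) and Box (p and q)), 0
2. not Box (p and q), 0
3. not (p and q), 1
4. not q, 1
Accessibility: 0R0, 0R1, 1R0, 1R1
The negation has an open branch (countermodel exists).

Not valid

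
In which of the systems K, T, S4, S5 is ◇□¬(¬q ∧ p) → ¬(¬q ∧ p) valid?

S5

S5-tableau for the negation ¬(◇□¬(¬q ∧ p) → ¬(¬q ∧ p)):
1. ¬(◇□¬(¬q ∧ p) → ¬(¬q ∧ p)), u
2. ◇□¬(¬q ∧ p), u
3. ¬q ∧ p, u
4. ¬q, u
5. p, u
6. □¬(¬q ∧ p), v
7. ¬(¬q ∧ p), u
8. ¬(¬q ∧ p), v
9. ¬p, u
Accessibility: uRu, uRv, vRu, vRv
Branch closes: p and ¬p both at u.
Every branch closes (one shown): valid in S5.
S4-tableau for the negation ¬(◇□¬(¬q ∧ p) → ¬(¬q ∧ p)):
1. ¬(◇□¬(¬q ∧ p) → ¬(¬q ∧ p)), u
2. ◇□¬(¬q ∧ p), u
3. ¬q ∧ p, u
4. ¬q, u
5. p, u
6. □¬(¬q ∧ p), v
7. ¬(¬q ∧ p), v
8. ¬p, v
Accessibility: uRu, uRv, vRv
Complete open branch: countermodel on an S4-frame, so not valid in S4, nor in K, T (the same frame is also a K-frame and a T-frame).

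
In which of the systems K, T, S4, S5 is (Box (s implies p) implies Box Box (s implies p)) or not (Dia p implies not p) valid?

S4, S5

S4-tableau for the negation not ((Box (s implies p) implies Box Box (s implies p)) or not (Dia p implies not p)):
1. not ((Box (s implies p) implies Box Box (s implies p)) or not (Dia p implies not p)), 0
2. not (Box (s implies p) implies Box Box (s implies p)), 0   [neg-or-rule on 1]
3. Dia p implies not p, 0   [neg-or-rule on 1]
4. Box (s implies p), 0   [neg-implies-rule on 2]
5. not Box Box (s implies p), 0   [neg-implies-rule on 2]
6. s implies p, 0   [Box-rule on 4 via 0R0]
7. not Dia p, 0   [implies-rule on 3 (branches; this branch)]
8. not p, 0   [neg-Dia-rule on 7 via 0R0]
9. not s, 0   [implies-rule on 6 (branches; this branch)]
10. not Box (s implies p), 1   [neg-Box-rule on 5: fresh world 1, 0R1]
11. s implies p, 1   [Box-rule on 4 via 0R1]
12. not p, 1   [neg-Dia-rule on 7 via 0R1]
13. not s, 1   [implies-rule on 11 (branches; this branch)]
14. not (s implies p), 2   [neg-Box-rule on 10: fresh world 2, 1R2]
15. s, 2   [neg-implies-rule on 14]
16. not p, 2   [neg-implies-rule on 14]
17. s implies p, 2   [Box-rule on 4 via 0R2]
18. p, 2   [implies-rule on 17 (branches; this branch)]
Accessibility: 0R0, 0R1, 0R2, 1R1, 1R2, 2R2
Branch closes: p and not p both at 2.
Every branch closes (one shown): valid in S4, hence also in S5 (every theorem of S4 is a theorem of S5).
T-tableau for the negation not ((Box (s implies p) implies Box Box (s implies p)) or not (Dia p implies not p)):
1. not ((Box (s implies p) implies Box Box (s implies p)) or not (Dia p implies not p)), 0
2. not (Box (s implies p) implies Box Box (s implies p)), 0   [neg-or-rule on 1]
3. Dia p implies not p, 0   [neg-or-rule on 1]
4. Box (s implies p), 0   [neg-implies-rule on 2]
5. not Box Box (s implies p), 0   [neg-implies-rule on 2]
6. s implies p, 0   [Box-rule on 4 via 0R0]
7. not p, 0   [implies-rule on 3 (branches; this branch)]
8. not s, 0   [implies-rule on 6 (branches; this branch)]
9. not Box (s implies p), 1   [neg-Box-rule on 5: fresh world 1, 0R1]
10. s implies p, 1   [Box-rule on 4 via 0R1]
11. p, 1   [implies-rule on 10 (branches; this branch)]
12. not (s implies p), 2   [neg-Box-rule on 9: fresh world 2, 1R2]
13. s, 2   [neg-implies-rule on 12]
14. not p, 2   [neg-implies-rule on 12]
Accessibility: 0R0, 0R1, 1R1, 1R2, 2R2
Complete open branch: countermodel on a T-frame, so not valid in T, nor in K (the same frame is also a K-frame).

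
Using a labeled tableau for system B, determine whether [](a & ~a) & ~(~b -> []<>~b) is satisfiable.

Unsatisfiable (every branch closes)

1. [](a & ~a) & ~(~b -> []<>~b), u
2. [](a & ~a), u   [&-rule on 1]
3. ~(~b -> []<>~b), u   [&-rule on 1]
4. ~b, u   [~->-rule on 3]
5. ~[]<>~b, u   [~->-rule on 3]
6. a & ~a, u   [[]-rule on 2 via uRu]
7. a, u   [&-rule on 6]
8. ~a, u   [&-rule on 6]
Accessibility: uRu
Branch closes: a and ~a both at u.
(One branch shown.) All branches close.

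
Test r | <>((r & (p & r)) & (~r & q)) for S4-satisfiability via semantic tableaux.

1. r | <>((r & (p & r)) & (~r & q)), u
2. r, u
Accessibility: uRu

Satisfiable (open branch found)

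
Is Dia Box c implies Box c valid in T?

Tableau for the negation not (Dia Box c implies Box c):
1. not (Dia Box c implies Box c), 0
2. Dia Box c, 0
3. not Box c, 0
4. Box c, 1
5. c, 1
6. not c, 2
Accessibility: 0R0, 0R1, 0R2, 1R1, 2R2
The negation has an open branch (countermodel exists).

No, not valid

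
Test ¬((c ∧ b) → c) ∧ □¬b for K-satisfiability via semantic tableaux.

1. ¬((c ∧ b) → c) ∧ □¬b, w0
2. ¬((c ∧ b) → c), w0
3. □¬b, w0
4. c ∧ b, w0
5. ¬c, w0
6. c, w0
7. b, w0
Branch closes: c and ¬c both at w0.
All branches of the tableau close; one closing branch shown above.

No, unsatisfiable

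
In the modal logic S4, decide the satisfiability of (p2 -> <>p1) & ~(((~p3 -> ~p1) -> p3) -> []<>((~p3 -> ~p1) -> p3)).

Yes, satisfiable

1. (p2 -> <>p1) & ~(((~p3 -> ~p1) -> p3) -> []<>((~p3 -> ~p1) -> p3)), 0
2. p2 -> <>p1, 0
3. ~(((~p3 -> ~p1) -> p3) -> []<>((~p3 -> ~p1) -> p3)), 0
4. (~p3 -> ~p1) -> p3, 0
5. ~[]<>((~p3 -> ~p1) -> p3), 0
6. <>p1, 0
7. p3, 0
8. ~<>((~p3 -> ~p1) -> p3), 1
9. ~((~p3 -> ~p1) -> p3), 1
10. ~p3 -> ~p1, 1
11. ~p3, 1
12. ~p1, 1
13. p1, 2
Accessibility: 0R0, 0R1, 0R2, 1R1, 2R2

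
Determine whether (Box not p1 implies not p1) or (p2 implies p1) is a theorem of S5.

Valid in S5

Tableau for the negation not ((Box not p1 implies not p1) or (p2 implies p1)):
1. not ((Box not p1 implies not p1) or (p2 implies p1)), u
2. not (Box not p1 implies not p1), u   [neg-or-rule on 1]
3. not (p2 implies p1), u   [neg-or-rule on 1]
4. Box not p1, u   [neg-implies-rule on 2]
5. p1, u   [neg-implies-rule on 2]
6. p2, u   [neg-implies-rule on 3]
7. not p1, u   [neg-implies-rule on 3]
Accessibility: uRu
Branch closes: p1 and not p1 both at u.
Every branch of the negation's tableau closes; the branch above is one of them.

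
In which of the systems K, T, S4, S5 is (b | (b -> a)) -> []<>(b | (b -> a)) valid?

T, S4, S5

K-tableau for the negation ~((b | (b -> a)) -> []<>(b | (b -> a))):
1. ~((b | (b -> a)) -> []<>(b | (b -> a))), u
2. b | (b -> a), u
3. ~[]<>(b | (b -> a)), u
4. b -> a, u
5. a, u
6. ~<>(b | (b -> a)), v
Accessibility: uRv
Complete open branch: countermodel on a K-frame, so not valid in K.
T-tableau for the negation ~((b | (b -> a)) -> []<>(b | (b -> a))):
1. ~((b | (b -> a)) -> []<>(b | (b -> a))), u
2. b | (b -> a), u
3. ~[]<>(b | (b -> a)), u
4. b -> a, u
5. a, u
6. ~<>(b | (b -> a)), v
7. ~(b | (b -> a)), v
8. ~b, v
9. ~(b -> a), v
10. b, v
11. ~a, v
Accessibility: uRu, uRv, vRv
Branch closes: b and ~b both at v.
Every branch closes (one shown): valid in T, hence also in S4, S5 (every theorem of T is a theorem of S4 and S5).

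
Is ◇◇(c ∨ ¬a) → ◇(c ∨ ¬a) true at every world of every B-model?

Not valid

Tableau for the negation ¬(◇◇(c ∨ ¬a) → ◇(c ∨ ¬a)):
1. ¬(◇◇(c ∨ ¬a) → ◇(c ∨ ¬a)), 0
2. ◇◇(c ∨ ¬a), 0
3. ¬◇(c ∨ ¬a), 0
4. ¬(c ∨ ¬a), 0
5. ¬c, 0
6. a, 0
7. ◇(c ∨ ¬a), 1
8. ¬(c ∨ ¬a), 1
9. ¬c, 1
10. a, 1
11. c ∨ ¬a, 2
12. ¬a, 2
Accessibility: 0R0, 0R1, 1R0, 1R1, 1R2, 2R1, 2R2
The negation has an open branch (countermodel exists).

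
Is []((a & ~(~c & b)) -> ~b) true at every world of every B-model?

Invalid (countermodel exists)

Tableau for the negation ~[]((a & ~(~c & b)) -> ~b):
1. ~[]((a & ~(~c & b)) -> ~b), 0
2. ~((a & ~(~c & b)) -> ~b), 1
3. a & ~(~c & b), 1
4. b, 1
5. a, 1
6. ~(~c & b), 1
7. c, 1
Accessibility: 0R0, 0R1, 1R0, 1R1
The negation has an open branch (countermodel exists).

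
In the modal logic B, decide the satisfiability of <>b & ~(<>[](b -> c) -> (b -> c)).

1. <>b & ~(<>[](b -> c) -> (b -> c)), u
2. <>b, u
3. ~(<>[](b -> c) -> (b -> c)), u
4. <>[](b -> c), u
5. ~(b -> c), u
6. b, u
7. ~c, u
8. b, v
9. [](b -> c), w
10. b -> c, u
11. b -> c, w
12. c, u
Accessibility: uRu, uRv, uRw, vRu, vRv, wRu, wRw
Branch closes: c and ~c both at u.
(One branch shown.) All branches close.

Unsatisfiable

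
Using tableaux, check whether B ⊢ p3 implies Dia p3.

Tableau for the negation not (p3 implies Dia p3):
1. not (p3 implies Dia p3), 0
2. p3, 0
3. not Dia p3, 0
4. not p3, 0
Accessibility: 0R0
Branch closes: p3 and not p3 both at 0.
All branches of the negation close; one closing branch shown above.

Valid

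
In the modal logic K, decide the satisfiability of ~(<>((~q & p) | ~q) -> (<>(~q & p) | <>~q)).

1. ~(<>((~q & p) | ~q) -> (<>(~q & p) | <>~q)), 0
2. <>((~q & p) | ~q), 0   [~->-rule on 1]
3. ~(<>(~q & p) | <>~q), 0   [~->-rule on 1]
4. ~<>(~q & p), 0   [~|-rule on 3]
5. ~<>~q, 0   [~|-rule on 3]
6. (~q & p) | ~q, 1   [<>-rule on 2: fresh world 1, 0R1]
7. ~(~q & p), 1   [~<>-rule on 4 via 0R1]
8. q, 1   [~<>-rule on 5 via 0R1]
9. ~q & p, 1   [|-rule on 6 (branches; this branch)]
10. ~q, 1   [&-rule on 9]
11. p, 1   [&-rule on 9]
Accessibility: 0R1
Branch closes: q and ~q both at 1.
All branches of the tableau close; one closing branch shown above.

Unsatisfiable (every branch closes)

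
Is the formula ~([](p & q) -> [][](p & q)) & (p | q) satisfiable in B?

Yes, satisfiable

1. ~([](p & q) -> [][](p & q)) & (p | q), 0
2. ~([](p & q) -> [][](p & q)), 0
3. p | q, 0
4. [](p & q), 0
5. ~[][](p & q), 0
6. p & q, 0
7. p, 0
8. q, 0
9. ~[](p & q), 1
10. p & q, 1
11. p, 1
12. q, 1
13. ~(p & q), 2
14. ~q, 2
Accessibility: 0R0, 0R1, 1R0, 1R1, 1R2, 2R1, 2R2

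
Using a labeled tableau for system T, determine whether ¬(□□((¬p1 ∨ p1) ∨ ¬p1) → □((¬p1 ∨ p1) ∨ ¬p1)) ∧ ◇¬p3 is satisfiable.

1. ¬(□□((¬p1 ∨ p1) ∨ ¬p1) → □((¬p1 ∨ p1) ∨ ¬p1)) ∧ ◇¬p3, u
2. ¬(□□((¬p1 ∨ p1) ∨ ¬p1) → □((¬p1 ∨ p1) ∨ ¬p1)), u
3. ◇¬p3, u
4. □□((¬p1 ∨ p1) ∨ ¬p1), u
5. ¬□((¬p1 ∨ p1) ∨ ¬p1), u
6. □((¬p1 ∨ p1) ∨ ¬p1), u
7. (¬p1 ∨ p1) ∨ ¬p1, u
8. ¬p1 ∨ p1, u
9. p1, u
10. ¬p3, v
11. □((¬p1 ∨ p1) ∨ ¬p1), v
12. (¬p1 ∨ p1) ∨ ¬p1, v
13. ¬p1 ∨ p1, v
14. p1, v
15. ¬((¬p1 ∨ p1) ∨ ¬p1), w
16. ¬(¬p1 ∨ p1), w
17. p1, w
18. ¬p1, w
Accessibility: uRu, uRv, uRw, vRv, wRw
Branch closes: p1 and ¬p1 both at w.
(One branch shown.) All branches close.

Unsatisfiable (every branch closes)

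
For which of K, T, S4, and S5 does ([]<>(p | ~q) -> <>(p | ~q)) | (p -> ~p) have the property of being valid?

T, S4, S5

K-tableau for the negation ~(([]<>(p | ~q) -> <>(p | ~q)) | (p -> ~p)):
1. ~(([]<>(p | ~q) -> <>(p | ~q)) | (p -> ~p)), 0
2. ~([]<>(p | ~q) -> <>(p | ~q)), 0
3. ~(p -> ~p), 0
4. []<>(p | ~q), 0
5. ~<>(p | ~q), 0
6. p, 0
Complete open branch: countermodel on a K-frame, so not valid in K.
T-tableau for the negation ~(([]<>(p | ~q) -> <>(p | ~q)) | (p -> ~p)):
1. ~(([]<>(p | ~q) -> <>(p | ~q)) | (p -> ~p)), 0
2. ~([]<>(p | ~q) -> <>(p | ~q)), 0
3. ~(p -> ~p), 0
4. []<>(p | ~q), 0
5. ~<>(p | ~q), 0
6. p, 0
7. <>(p | ~q), 0
8. ~(p | ~q), 0
9. ~p, 0
10. q, 0
Accessibility: 0R0
Branch closes: p and ~p both at 0.
Every branch closes (one shown): valid in T, hence also in S4, S5 (every theorem of T is a theorem of S4 and S5).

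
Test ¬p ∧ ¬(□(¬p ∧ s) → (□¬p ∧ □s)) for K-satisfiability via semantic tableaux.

1. ¬p ∧ ¬(□(¬p ∧ s) → (□¬p ∧ □s)), w0
2. ¬p, w0
3. ¬(□(¬p ∧ s) → (□¬p ∧ □s)), w0
4. □(¬p ∧ s), w0
5. ¬(□¬p ∧ □s), w0
6. ¬□s, w0
7. ¬s, w1
8. ¬p ∧ s, w1
9. ¬p, w1
10. s, w1
Accessibility: w0Rw1
Branch closes: s and ¬s both at w1.
All branches of the tableau close; one closing branch shown above.

No, unsatisfiable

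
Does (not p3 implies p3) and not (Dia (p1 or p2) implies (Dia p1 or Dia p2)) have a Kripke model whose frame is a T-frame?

1. (not p3 implies p3) and not (Dia (p1 or p2) implies (Dia p1 or Dia p2)), 0
2. not p3 implies p3, 0   [and-rule on 1]
3. not (Dia (p1 or p2) implies (Dia p1 or Dia p2)), 0   [and-rule on 1]
4. Dia (p1 or p2), 0   [neg-implies-rule on 3]
5. not (Dia p1 or Dia p2), 0   [neg-implies-rule on 3]
6. not Dia p1, 0   [neg-or-rule on 5]
7. not Dia p2, 0   [neg-or-rule on 5]
8. not p1, 0   [neg-Dia-rule on 6 via 0R0]
9. not p2, 0   [neg-Dia-rule on 7 via 0R0]
10. p3, 0   [implies-rule on 2 (branches; this branch)]
11. p1 or p2, 1   [Dia-rule on 4: fresh world 1, 0R1]
12. not p1, 1   [neg-Dia-rule on 6 via 0R1]
13. not p2, 1   [neg-Dia-rule on 7 via 0R1]
14. p2, 1   [or-rule on 11 (branches; this branch)]
Accessibility: 0R0, 0R1, 1R1
Branch closes: p2 and not p2 both at 1.
Every branch closes; the branch above is one of them.

Unsatisfiable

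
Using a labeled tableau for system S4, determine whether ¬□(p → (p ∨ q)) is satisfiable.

Unsatisfiable (every branch closes)

1. ¬□(p → (p ∨ q)), 0
2. ¬(p → (p ∨ q)), 1   [¬□-rule on 1: fresh world 1, 0R1]
3. p, 1   [¬→-rule on 2]
4. ¬(p ∨ q), 1   [¬→-rule on 2]
5. ¬p, 1   [¬∨-rule on 4]
6. ¬q, 1   [¬∨-rule on 4]
Accessibility: 0R0, 0R1, 1R1
Branch closes: p and ¬p both at 1.
Every branch closes; the branch above is one of them.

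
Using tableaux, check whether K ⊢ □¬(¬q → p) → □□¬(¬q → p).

Not valid

Tableau for the negation ¬(□¬(¬q → p) → □□¬(¬q → p)):
1. ¬(□¬(¬q → p) → □□¬(¬q → p)), 0
2. □¬(¬q → p), 0   [¬→-rule on 1]
3. ¬□□¬(¬q → p), 0   [¬→-rule on 1]
4. ¬□¬(¬q → p), 1   [¬□-rule on 3: fresh world 1, 0R1]
5. ¬(¬q → p), 1   [□-rule on 2 via 0R1]
6. ¬q, 1   [¬→-rule on 5]
7. ¬p, 1   [¬→-rule on 5]
8. ¬q → p, 2   [¬□-rule on 4: fresh world 2, 1R2]
9. p, 2   [→-rule on 8 (branches; this branch)]
Accessibility: 0R1, 1R2
The negation has an open branch (countermodel exists).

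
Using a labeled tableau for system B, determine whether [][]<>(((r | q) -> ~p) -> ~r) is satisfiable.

Yes, satisfiable

1. [][]<>(((r | q) -> ~p) -> ~r), u
2. []<>(((r | q) -> ~p) -> ~r), u   [[]-rule on 1 via uRu]
3. <>(((r | q) -> ~p) -> ~r), u   [[]-rule on 2 via uRu]
4. ((r | q) -> ~p) -> ~r, v   [<>-rule on 3: fresh world v, uRv]
5. []<>(((r | q) -> ~p) -> ~r), v   [[]-rule on 1 via uRv]
6. <>(((r | q) -> ~p) -> ~r), v   [[]-rule on 2 via uRv]
7. ~r, v   [->-rule on 4 (branches; this branch)]
8. ((r | q) -> ~p) -> ~r, w   [<>-rule on 6: fresh world w, vRw]
9. <>(((r | q) -> ~p) -> ~r), w   [[]-rule on 5 via vRw]
10. ~r, w   [->-rule on 8 (branches; this branch)]
11. ((r | q) -> ~p) -> ~r, x   [<>-rule on 9: fresh world x, wRx]
12. ~r, x   [->-rule on 11 (branches; this branch)]
Accessibility: uRu, uRv, vRu, vRv, vRw, wRv, wRw, wRx, xRw, xRx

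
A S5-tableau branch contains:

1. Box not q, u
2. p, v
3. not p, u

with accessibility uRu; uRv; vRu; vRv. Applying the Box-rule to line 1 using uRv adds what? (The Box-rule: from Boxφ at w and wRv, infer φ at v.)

not q, v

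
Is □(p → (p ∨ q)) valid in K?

Yes, valid

Tableau for the negation ¬□(p → (p ∨ q)):
1. ¬□(p → (p ∨ q)), w0
2. ¬(p → (p ∨ q)), w1
3. p, w1
4. ¬(p ∨ q), w1
5. ¬p, w1
6. ¬q, w1
Accessibility: w0Rw1
Branch closes: p and ¬p both at w1.
All branches of the negation close; one closing branch shown above.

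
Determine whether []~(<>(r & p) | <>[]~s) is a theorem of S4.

Not valid

Tableau for the negation ~[]~(<>(r & p) | <>[]~s):
1. ~[]~(<>(r & p) | <>[]~s), u
2. <>(r & p) | <>[]~s, v
3. <>[]~s, v
4. []~s, w
5. ~s, w
Accessibility: uRu, uRv, uRw, vRv, vRw, wRw
The negation has an open branch (countermodel exists).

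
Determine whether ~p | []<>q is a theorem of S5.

Invalid (countermodel exists)

Tableau for the negation ~(~p | []<>q):
1. ~(~p | []<>q), w0
2. p, w0
3. ~[]<>q, w0
4. ~<>q, w1
5. ~q, w0
6. ~q, w1
Accessibility: w0Rw0, w0Rw1, w1Rw0, w1Rw1
The negation has an open branch (countermodel exists).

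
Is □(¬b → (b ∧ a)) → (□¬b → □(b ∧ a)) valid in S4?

Tableau for the negation ¬(□(¬b → (b ∧ a)) → (□¬b → □(b ∧ a))):
1. ¬(□(¬b → (b ∧ a)) → (□¬b → □(b ∧ a))), 0
2. □(¬b → (b ∧ a)), 0
3. ¬(□¬b → □(b ∧ a)), 0
4. □¬b, 0
5. ¬□(b ∧ a), 0
6. ¬b → (b ∧ a), 0
7. ¬b, 0
8. b ∧ a, 0
9. b, 0
10. a, 0
Accessibility: 0R0
Branch closes: b and ¬b both at 0.
Every branch of the negation's tableau closes; the branch above is one of them.

Valid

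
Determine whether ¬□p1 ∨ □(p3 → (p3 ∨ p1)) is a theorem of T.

Tableau for the negation ¬(¬□p1 ∨ □(p3 → (p3 ∨ p1))):
1. ¬(¬□p1 ∨ □(p3 → (p3 ∨ p1))), w0
2. □p1, w0
3. ¬□(p3 → (p3 ∨ p1)), w0
4. p1, w0
5. ¬(p3 → (p3 ∨ p1)), w1
6. p3, w1
7. ¬(p3 ∨ p1), w1
8. ¬p3, w1
9. ¬p1, w1
Accessibility: w0Rw0, w0Rw1, w1Rw1
Branch closes: p3 and ¬p3 both at w1.
All branches of the negation close; one closing branch shown above.

Yes, valid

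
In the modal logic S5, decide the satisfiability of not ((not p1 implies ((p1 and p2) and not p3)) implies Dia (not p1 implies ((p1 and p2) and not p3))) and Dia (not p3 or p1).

1. not ((not p1 implies ((p1 and p2) and not p3)) implies Dia (not p1 implies ((p1 and p2) and not p3))) and Dia (not p3 or p1), w0
2. not ((not p1 implies ((p1 and p2) and not p3)) implies Dia (not p1 implies ((p1 and p2) and not p3))), w0   [and-rule on 1]
3. Dia (not p3 or p1), w0   [and-rule on 1]
4. not p1 implies ((p1 and p2) and not p3), w0   [neg-implies-rule on 2]
5. not Dia (not p1 implies ((p1 and p2) and not p3)), w0   [neg-implies-rule on 2]
6. not (not p1 implies ((p1 and p2) and not p3)), w0   [neg-Dia-rule on 5 via w0Rw0]
7. not p1, w0   [neg-implies-rule on 6]
8. not ((p1 and p2) and not p3), w0   [neg-implies-rule on 6]
9. (p1 and p2) and not p3, w0   [implies-rule on 4 (branches; this branch)]
10. p1 and p2, w0   [and-rule on 9]
11. not p3, w0   [and-rule on 9]
12. p1, w0   [and-rule on 10]
13. p2, w0   [and-rule on 10]
Accessibility: w0Rw0
Branch closes: p1 and not p1 both at w0.
Every branch closes; the branch above is one of them.

Unsatisfiable (every branch closes)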